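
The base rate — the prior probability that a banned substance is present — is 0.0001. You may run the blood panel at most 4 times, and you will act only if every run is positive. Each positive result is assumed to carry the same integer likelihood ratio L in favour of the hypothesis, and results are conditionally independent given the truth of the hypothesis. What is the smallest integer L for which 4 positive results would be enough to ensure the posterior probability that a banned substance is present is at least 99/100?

Prior odds = 0.0001/0.9999 = 1/9999.
Target odds = 0.99/0.01 = 99.
Need L⁴ ≥ 99 ÷ (1/9999) = 989901.
31⁴ = 923521 < 989901 ≤ 1048576 = 32⁴, so L = 32.

32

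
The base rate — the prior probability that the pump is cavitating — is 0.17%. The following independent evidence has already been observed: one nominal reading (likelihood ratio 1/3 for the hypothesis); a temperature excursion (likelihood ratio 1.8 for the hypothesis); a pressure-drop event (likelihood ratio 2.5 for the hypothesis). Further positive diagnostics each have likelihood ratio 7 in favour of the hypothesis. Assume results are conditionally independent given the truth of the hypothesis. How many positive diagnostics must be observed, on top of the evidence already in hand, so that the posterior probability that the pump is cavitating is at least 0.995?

6

Prior odds = 0.0017/0.9983 = 17/9983.
Combined Bayes factor of the evidence already in hand = (1/3) × 1.8 × 2.5 = 1.5.
Odds after that evidence = (17/9983) × 1.5 = 51/19966.
Target odds = 0.995/0.005 = 199.
Need 7ⁿ ≥ 199 ÷ (51/19966) = 3973234/51.
7⁵ = 16807 falls short of 3973234/51 but 7⁶ = 117649 reaches it, so n = 6.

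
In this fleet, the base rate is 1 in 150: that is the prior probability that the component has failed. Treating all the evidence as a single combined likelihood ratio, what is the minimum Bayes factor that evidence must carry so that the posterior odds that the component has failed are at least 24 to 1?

3576

Prior odds = (1/150)/(149/150) = 1/149.
Target odds = 24.
Required Bayes factor = 24 ÷ (1/149) = 3576.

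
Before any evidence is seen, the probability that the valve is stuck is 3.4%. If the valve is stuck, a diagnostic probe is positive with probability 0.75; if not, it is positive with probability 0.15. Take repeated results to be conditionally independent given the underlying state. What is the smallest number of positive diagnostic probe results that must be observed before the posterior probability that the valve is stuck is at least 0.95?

Prior odds: 0.034 ÷ 0.966 = 17/483.
Likelihood ratio of a positive = 0.75/0.15 = 5.
Target posterior odds = 0.95/0.05 = 19.
Need (17/483) × 5ⁿ ≥ 19, i.e. 5ⁿ ≥ 9177/17.
5³ = 125 falls short of 9177/17 but 5⁴ = 625 reaches it, so n = 4.

4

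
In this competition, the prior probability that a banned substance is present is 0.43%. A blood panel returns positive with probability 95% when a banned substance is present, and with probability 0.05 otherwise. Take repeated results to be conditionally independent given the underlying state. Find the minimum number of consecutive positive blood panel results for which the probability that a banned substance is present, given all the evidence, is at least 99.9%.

Prior odds: 0.0043 ÷ 0.9957 = 43/9957.
Likelihood ratio of a positive result = 0.95/0.05 = 19.
Target posterior odds = 0.999/0.001 = 999.
Need (43/9957) × 19ⁿ ≥ 999, i.e. 19ⁿ ≥ 9947043/43.
19⁴ = 130321 falls short of 9947043/43 but 19⁵ = 2476099 reaches it, so n = 5.

5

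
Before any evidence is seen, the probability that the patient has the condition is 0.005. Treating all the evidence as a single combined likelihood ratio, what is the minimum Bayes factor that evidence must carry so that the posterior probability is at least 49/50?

9751

Prior odds = 0.005/0.995 = 1/199.
Target odds = 0.98/0.02 = 49.
Required Bayes factor = 49 ÷ (1/199) = 9751.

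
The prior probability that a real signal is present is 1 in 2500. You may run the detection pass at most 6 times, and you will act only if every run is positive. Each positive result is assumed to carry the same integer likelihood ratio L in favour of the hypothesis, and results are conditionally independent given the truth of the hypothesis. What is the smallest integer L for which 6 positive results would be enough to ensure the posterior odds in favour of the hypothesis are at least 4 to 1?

Prior odds = 0.0004/0.9996 = 1/2499.
Target odds = 4.
Need L⁶ ≥ 4 ÷ (1/2499) = 9996.
4⁶ = 4096 < 9996 ≤ 15625 = 5⁶, so L = 5.

5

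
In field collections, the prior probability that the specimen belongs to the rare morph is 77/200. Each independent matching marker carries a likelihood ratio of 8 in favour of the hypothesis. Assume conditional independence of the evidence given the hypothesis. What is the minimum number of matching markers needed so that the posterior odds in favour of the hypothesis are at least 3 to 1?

1

Prior odds = 0.385/0.615 = 77/123.
Likelihood ratio per matching marker = 8.
Target odds = 3.
Need (77/123) × 8ⁿ ≥ 3, i.e. 8ⁿ ≥ 369/77.
8¹ = 8, which meets the required 369/77; so n = 1.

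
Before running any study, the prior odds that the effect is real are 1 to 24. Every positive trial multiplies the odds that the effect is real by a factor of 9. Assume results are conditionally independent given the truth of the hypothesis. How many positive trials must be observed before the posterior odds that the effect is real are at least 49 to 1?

4

Prior odds = 1/24.
Likelihood ratio per positive trial = 9.
Target odds = 49.
Need (1/24) × 9ⁿ ≥ 49, i.e. 9ⁿ ≥ 1176.
9³ = 729 falls short of 1176 but 9⁴ = 6561 reaches it, so n = 4.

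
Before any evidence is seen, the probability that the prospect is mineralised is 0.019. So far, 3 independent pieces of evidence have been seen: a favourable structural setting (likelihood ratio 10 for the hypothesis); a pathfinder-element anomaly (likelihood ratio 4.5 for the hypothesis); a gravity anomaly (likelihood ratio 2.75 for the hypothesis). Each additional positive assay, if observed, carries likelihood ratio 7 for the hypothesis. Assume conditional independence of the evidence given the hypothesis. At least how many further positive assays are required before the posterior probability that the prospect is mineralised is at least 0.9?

1

Prior odds = 0.019/0.981 = 19/981.
Combined Bayes factor of the evidence already in hand = 10 × 4.5 × 2.75 = 123.75.
Odds after that evidence = (19/981) × 123.75 = 1045/436.
Target odds = 0.9/0.1 = 9.
Need 7ⁿ ≥ 9 ÷ (1045/436) = 3924/1045.
7¹ = 7, which meets the required 3924/1045; so n = 1.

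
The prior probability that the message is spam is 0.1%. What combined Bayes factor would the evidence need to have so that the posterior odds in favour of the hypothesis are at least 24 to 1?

Prior odds = 0.001/0.999 = 1/999.
Target odds = 24.
Required Bayes factor = 24 ÷ (1/999) = 23976.

23976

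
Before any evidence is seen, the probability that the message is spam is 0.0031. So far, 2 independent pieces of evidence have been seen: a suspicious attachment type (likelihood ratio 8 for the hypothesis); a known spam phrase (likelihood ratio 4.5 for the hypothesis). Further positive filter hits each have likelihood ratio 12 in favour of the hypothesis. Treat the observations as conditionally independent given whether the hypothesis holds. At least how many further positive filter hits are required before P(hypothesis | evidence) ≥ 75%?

2

Prior odds = 0.0031/0.9969 = 31/9969.
Combined Bayes factor of the evidence already in hand = 8 × 4.5 = 36.
Odds after that evidence = (31/9969) × 36 = 372/3323.
Target odds = 0.75/0.25 = 3.
Need 12ⁿ ≥ 3 ÷ (372/3323) = 3323/124.
12¹ = 12 falls short of 3323/124 but 12² = 144 reaches it, so n = 2.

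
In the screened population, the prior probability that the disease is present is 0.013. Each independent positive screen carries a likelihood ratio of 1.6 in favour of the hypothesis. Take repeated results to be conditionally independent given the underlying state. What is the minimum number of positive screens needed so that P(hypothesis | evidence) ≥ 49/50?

18

Prior odds = 0.013/0.987 = 13/987.
Likelihood ratio per positive screen = 1.6.
Target odds: 0.98 ÷ 0.02 = 49.
Require 1.6ⁿ ≥ 49 ÷ (13/987) = 48363/13.
1.6¹⁷ ≈2951.48 falls short of 48363/13 but 1.6¹⁸ ≈4722.37 reaches it, so n = 18.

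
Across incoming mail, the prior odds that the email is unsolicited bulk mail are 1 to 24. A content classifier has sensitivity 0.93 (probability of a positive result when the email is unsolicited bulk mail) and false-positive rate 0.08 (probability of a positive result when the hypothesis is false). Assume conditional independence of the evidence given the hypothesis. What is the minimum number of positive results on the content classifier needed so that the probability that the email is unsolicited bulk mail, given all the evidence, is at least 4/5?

2

Prior odds = 1/24.
Likelihood ratio of a positive result = 0.93/0.08 = 11.625.
Target posterior odds = 0.8/0.2 = 4.
Require 11.625ⁿ ≥ 4 ÷ (1/24) = 96.
11.625¹ = 11.625 falls short of 96 but 11.625² = 135.140625 reaches it, so n = 2.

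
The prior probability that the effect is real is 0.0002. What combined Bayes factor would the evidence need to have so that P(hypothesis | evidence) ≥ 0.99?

494901

Prior odds = 0.0002/0.9998 = 1/4999.
Target odds = 0.99/0.01 = 99.
Required Bayes factor = 99 ÷ (1/4999) = 494901.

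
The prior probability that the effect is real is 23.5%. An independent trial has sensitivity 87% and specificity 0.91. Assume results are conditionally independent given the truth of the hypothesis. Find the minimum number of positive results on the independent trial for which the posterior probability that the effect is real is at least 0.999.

Prior odds: 0.235 ÷ 0.765 = 47/153.
False-positive rate = 1 − 0.91 = 0.09; likelihood ratio of a positive = 0.87/0.09 = 29/3.
Target odds: 0.999 ÷ 0.001 = 999.
Require (29/3)ⁿ ≥ 999 ÷ (47/153) = 152847/47.
(29/3)³ = 24389/27 falls short of 152847/47 but (29/3)⁴ = 707281/81 reaches it, so n = 4.

4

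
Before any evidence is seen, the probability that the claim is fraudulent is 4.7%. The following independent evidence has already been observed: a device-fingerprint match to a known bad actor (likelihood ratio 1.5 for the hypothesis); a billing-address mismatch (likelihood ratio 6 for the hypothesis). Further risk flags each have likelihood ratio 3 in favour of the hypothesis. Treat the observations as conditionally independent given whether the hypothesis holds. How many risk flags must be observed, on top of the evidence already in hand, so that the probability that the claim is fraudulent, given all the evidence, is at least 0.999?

8

Prior odds = 0.047/0.953 = 47/953.
Combined Bayes factor of the evidence already in hand = 1.5 × 6 = 9.
Odds after that evidence = (47/953) × 9 = 423/953.
Target odds = 0.999/0.001 = 999.
Need 3ⁿ ≥ 999 ÷ (423/953) = 105783/47.
3⁷ = 2187 falls short of 105783/47 but 3⁸ = 6561 reaches it, so n = 8.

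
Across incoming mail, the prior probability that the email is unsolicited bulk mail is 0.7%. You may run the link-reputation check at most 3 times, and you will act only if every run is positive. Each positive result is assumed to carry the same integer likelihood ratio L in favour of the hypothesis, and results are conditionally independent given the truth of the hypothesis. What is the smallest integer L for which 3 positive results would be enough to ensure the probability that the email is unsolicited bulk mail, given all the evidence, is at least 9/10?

Prior odds = 0.007/0.993 = 7/993.
Target odds = 0.9/0.1 = 9.
Need L³ ≥ 9 ÷ (7/993) = 8937/7.
10³ = 1000 < 8937/7 ≤ 1331 = 11³, so L = 11.

11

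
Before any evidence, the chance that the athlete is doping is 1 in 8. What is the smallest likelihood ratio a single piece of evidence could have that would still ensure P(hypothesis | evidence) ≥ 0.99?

693

Prior odds = 0.125/0.875 = 1/7.
Target odds = 0.99/0.01 = 99.
Required Bayes factor = 99 ÷ (1/7) = 693.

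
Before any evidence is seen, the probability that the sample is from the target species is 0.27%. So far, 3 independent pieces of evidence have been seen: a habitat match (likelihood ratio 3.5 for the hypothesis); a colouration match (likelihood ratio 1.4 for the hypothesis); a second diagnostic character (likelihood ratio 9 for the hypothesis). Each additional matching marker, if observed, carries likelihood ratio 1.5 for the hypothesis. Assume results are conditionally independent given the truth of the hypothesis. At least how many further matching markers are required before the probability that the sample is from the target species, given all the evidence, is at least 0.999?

Prior odds = 0.0027/0.9973 = 27/9973.
Combined Bayes factor of the evidence already in hand = 3.5 × 1.4 × 9 = 44.1.
Odds after that evidence = (27/9973) × 44.1 = 11907/99730.
Target odds = 0.999/0.001 = 999.
Need 1.5ⁿ ≥ 999 ÷ (11907/99730) = 3690010/441.
1.5²² ≈7481.83 falls short of 3690010/441 but 1.5²³ ≈11222.7 reaches it, so n = 23.

23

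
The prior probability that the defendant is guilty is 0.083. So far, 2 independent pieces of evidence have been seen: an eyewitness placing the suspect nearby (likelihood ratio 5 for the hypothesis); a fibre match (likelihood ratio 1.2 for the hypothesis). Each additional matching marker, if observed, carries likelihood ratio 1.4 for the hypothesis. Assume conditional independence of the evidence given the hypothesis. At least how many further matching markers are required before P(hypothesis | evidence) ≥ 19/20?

Prior odds = 0.083/0.917 = 83/917.
Combined Bayes factor of the evidence already in hand = 5 × 1.2 = 6.
Odds after that evidence = (83/917) × 6 = 498/917.
Target odds = 0.95/0.05 = 19.
Need 1.4ⁿ ≥ 19 ÷ (498/917) = 17423/498.
1.4¹⁰ = 282475249/9765625 falls short of 17423/498 but 1.4¹¹ ≈40.4957 reaches it, so n = 11.

11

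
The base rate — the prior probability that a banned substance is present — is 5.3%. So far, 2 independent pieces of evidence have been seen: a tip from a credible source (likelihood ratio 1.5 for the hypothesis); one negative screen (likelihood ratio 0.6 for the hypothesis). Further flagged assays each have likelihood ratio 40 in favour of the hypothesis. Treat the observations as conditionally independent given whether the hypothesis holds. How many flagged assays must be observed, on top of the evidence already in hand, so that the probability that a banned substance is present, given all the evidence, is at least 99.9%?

Prior odds = 0.053/0.947 = 53/947.
Combined Bayes factor of the evidence already in hand = 1.5 × 0.6 = 0.9.
Odds after that evidence = (53/947) × 0.9 = 477/9470.
Target odds = 0.999/0.001 = 999.
Need 40ⁿ ≥ 999 ÷ (477/9470) = 1051170/53.
40² = 1600 falls short of 1051170/53 but 40³ = 64000 reaches it, so n = 3.

3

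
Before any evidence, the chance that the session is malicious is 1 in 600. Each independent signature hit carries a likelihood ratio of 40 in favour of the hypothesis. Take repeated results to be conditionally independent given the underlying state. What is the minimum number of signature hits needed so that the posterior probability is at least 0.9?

Prior odds: (1/600) ÷ (599/600) = 1/599.
Likelihood ratio per signature hit = 40.
Target posterior odds = 0.9/0.1 = 9.
Need (1/599) × 40ⁿ ≥ 9, i.e. 40ⁿ ≥ 5391.
40² = 1600 falls short of 5391 but 40³ = 64000 reaches it, so n = 3.

3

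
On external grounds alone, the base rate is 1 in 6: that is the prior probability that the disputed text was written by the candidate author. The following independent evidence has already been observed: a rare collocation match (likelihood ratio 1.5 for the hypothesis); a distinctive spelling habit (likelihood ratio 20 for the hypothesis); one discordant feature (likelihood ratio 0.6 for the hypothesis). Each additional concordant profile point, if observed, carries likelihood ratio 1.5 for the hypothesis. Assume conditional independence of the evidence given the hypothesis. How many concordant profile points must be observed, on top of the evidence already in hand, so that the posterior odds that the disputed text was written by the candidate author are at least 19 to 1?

5

Prior odds = (1/6)/(5/6) = 0.2.
Combined Bayes factor of the evidence already in hand = 1.5 × 20 × 0.6 = 18.
Odds after that evidence = 0.2 × 18 = 3.6.
Target odds = 19.
Need 1.5ⁿ ≥ 19 ÷ 3.6 = 95/18.
1.5⁴ = 5.0625 falls short of 95/18 but 1.5⁵ = 7.59375 reaches it, so n = 5.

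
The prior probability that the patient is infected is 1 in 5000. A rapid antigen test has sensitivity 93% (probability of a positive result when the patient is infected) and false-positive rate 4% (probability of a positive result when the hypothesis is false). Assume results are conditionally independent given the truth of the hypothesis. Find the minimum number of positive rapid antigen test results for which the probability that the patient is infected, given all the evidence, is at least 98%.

4

Prior odds = 0.0002/0.9998 = 1/4999.
Likelihood ratio of a positive result = 0.93/0.04 = 23.25.
Target posterior odds = 0.98/0.02 = 49.
Need (1/4999) × 23.25ⁿ ≥ 49, i.e. 23.25ⁿ ≥ 244951.
23.25³ = 804357/64 falls short of 244951 but 23.25⁴ = 74805201/256 reaches it, so n = 4.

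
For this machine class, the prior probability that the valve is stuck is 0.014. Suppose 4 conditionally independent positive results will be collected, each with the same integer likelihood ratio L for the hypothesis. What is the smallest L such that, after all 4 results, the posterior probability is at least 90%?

6

Prior odds = 0.014/0.986 = 7/493.
Target odds = 0.9/0.1 = 9.
Need L⁴ ≥ 9 ÷ (7/493) = 4437/7.
5⁴ = 625 < 4437/7 ≤ 1296 = 6⁴, so L = 6.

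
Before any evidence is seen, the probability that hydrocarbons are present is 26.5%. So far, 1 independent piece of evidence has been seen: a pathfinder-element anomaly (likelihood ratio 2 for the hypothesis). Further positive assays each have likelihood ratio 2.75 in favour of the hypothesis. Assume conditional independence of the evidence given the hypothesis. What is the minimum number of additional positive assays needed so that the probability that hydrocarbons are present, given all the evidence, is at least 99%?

5

Prior odds = 0.265/0.735 = 53/147.
Bayes factor of the evidence already in hand = 2.
Odds after that evidence = (53/147) × 2 = 106/147.
Target odds = 0.99/0.01 = 99.
Need 2.75ⁿ ≥ 99 ÷ (106/147) = 14553/106.
2.75⁴ = 57.19140625 falls short of 14553/106 but 2.75⁵ = 161051/1024 reaches it, so n = 5.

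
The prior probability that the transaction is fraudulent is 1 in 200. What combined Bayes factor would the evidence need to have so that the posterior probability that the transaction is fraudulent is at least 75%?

597

Prior odds = 0.005/0.995 = 1/199.
Target odds = 0.75/0.25 = 3.
Required Bayes factor = 3 ÷ (1/199) = 597.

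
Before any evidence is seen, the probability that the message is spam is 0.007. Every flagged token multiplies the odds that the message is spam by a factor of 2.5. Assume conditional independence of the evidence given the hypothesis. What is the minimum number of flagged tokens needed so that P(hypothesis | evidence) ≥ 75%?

Prior odds = 0.007/0.993 = 7/993.
Likelihood ratio per flagged token = 2.5.
Target posterior odds = 0.75/0.25 = 3.
Need (7/993) × 2.5ⁿ ≥ 3, i.e. 2.5ⁿ ≥ 2979/7.
2.5⁶ = 244.140625 falls short of 2979/7 but 2.5⁷ = 610.3515625 reaches it, so n = 7.

7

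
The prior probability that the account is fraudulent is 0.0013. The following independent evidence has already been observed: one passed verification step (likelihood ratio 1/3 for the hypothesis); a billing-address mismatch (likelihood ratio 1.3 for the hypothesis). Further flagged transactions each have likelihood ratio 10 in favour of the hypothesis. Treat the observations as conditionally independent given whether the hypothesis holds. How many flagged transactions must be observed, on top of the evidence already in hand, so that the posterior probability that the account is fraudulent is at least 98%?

5

Prior odds = 0.0013/0.9987 = 13/9987.
Combined Bayes factor of the evidence already in hand = (1/3) × 1.3 = 13/30.
Odds after that evidence = (13/9987) × 13/30 = 169/299610.
Target odds = 0.98/0.02 = 49.
Need 10ⁿ ≥ 49 ÷ (169/299610) = 14680890/169.
10⁴ = 10000 falls short of 14680890/169 but 10⁵ = 100000 reaches it, so n = 5.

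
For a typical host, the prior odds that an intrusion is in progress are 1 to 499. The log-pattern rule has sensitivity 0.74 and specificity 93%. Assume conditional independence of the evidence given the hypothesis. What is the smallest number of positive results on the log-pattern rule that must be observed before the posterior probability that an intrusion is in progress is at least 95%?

4

Prior odds = 1/499.
False-positive rate = 1 − 0.93 = 0.07; likelihood ratio of a positive = 0.74/0.07 = 74/7.
Target odds: 0.95 ÷ 0.05 = 19.
Require (74/7)ⁿ ≥ 19 ÷ (1/499) = 9481.
(74/7)³ = 405224/343 falls short of 9481 but (74/7)⁴ = 29986576/2401 reaches it, so n = 4.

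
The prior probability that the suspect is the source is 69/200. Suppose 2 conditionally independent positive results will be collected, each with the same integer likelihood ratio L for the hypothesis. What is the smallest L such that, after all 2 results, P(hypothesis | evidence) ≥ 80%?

3

Prior odds = 0.345/0.655 = 69/131.
Target odds = 0.8/0.2 = 4.
Need L² ≥ 4 ÷ (69/131) = 524/69.
2² = 4 < 524/69 ≤ 9 = 3², so L = 3.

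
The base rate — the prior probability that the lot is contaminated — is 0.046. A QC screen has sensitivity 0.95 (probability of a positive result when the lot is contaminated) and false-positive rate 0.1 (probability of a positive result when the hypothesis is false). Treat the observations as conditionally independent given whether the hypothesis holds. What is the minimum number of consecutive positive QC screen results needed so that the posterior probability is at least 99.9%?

Prior odds = 0.046/0.954 = 23/477.
Likelihood ratio of a positive result = 0.95/0.1 = 9.5.
Target posterior odds = 0.999/0.001 = 999.
Require 9.5ⁿ ≥ 999 ÷ (23/477) = 476523/23.
9.5⁴ = 8145.0625 falls short of 476523/23 but 9.5⁵ = 77378.09375 reaches it, so n = 5.

5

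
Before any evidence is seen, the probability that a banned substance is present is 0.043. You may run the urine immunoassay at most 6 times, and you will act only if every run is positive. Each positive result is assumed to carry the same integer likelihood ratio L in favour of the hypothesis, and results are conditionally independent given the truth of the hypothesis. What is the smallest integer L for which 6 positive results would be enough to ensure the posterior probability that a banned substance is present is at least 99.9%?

6

Prior odds = 0.043/0.957 = 43/957.
Target odds = 0.999/0.001 = 999.
Need L⁶ ≥ 999 ÷ (43/957) = 956043/43.
5⁶ = 15625 < 956043/43 ≤ 46656 = 6⁶, so L = 6.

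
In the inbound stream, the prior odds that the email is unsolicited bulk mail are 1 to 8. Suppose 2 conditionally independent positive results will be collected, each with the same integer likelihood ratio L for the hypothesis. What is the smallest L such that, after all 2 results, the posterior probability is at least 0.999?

90

Prior odds = 0.125.
Target odds = 0.999/0.001 = 999.
Need L² ≥ 999 ÷ 0.125 = 7992.
89² = 7921 < 7992 ≤ 8100 = 90², so L = 90.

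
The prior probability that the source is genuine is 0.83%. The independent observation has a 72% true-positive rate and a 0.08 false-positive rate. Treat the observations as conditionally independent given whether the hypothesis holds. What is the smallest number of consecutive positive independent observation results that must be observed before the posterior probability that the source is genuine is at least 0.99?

Prior odds: 0.0083 ÷ 0.9917 = 83/9917.
Likelihood ratio of a positive result = 0.72/0.08 = 9.
Target posterior odds = 0.99/0.01 = 99.
Need (83/9917) × 9ⁿ ≥ 99, i.e. 9ⁿ ≥ 981783/83.
9⁴ = 6561 falls short of 981783/83 but 9⁵ = 59049 reaches it, so n = 5.

5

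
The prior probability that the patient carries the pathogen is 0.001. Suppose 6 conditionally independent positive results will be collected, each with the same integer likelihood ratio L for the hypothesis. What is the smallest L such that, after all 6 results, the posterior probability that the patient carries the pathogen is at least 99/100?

Prior odds = 0.001/0.999 = 1/999.
Target odds = 0.99/0.01 = 99.
Need L⁶ ≥ 99 ÷ (1/999) = 98901.
6⁶ = 46656 < 98901 ≤ 117649 = 7⁶, so L = 7.

7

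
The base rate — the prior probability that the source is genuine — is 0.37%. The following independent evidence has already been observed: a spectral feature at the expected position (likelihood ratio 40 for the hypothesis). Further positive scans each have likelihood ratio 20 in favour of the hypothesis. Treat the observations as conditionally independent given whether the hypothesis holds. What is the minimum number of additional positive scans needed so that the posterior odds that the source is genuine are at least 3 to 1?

2

Prior odds = 0.0037/0.9963 = 37/9963.
Bayes factor of the evidence already in hand = 40.
Odds after that evidence = (37/9963) × 40 = 1480/9963.
Target odds = 3.
Need 20ⁿ ≥ 3 ÷ (1480/9963) = 29889/1480.
20¹ = 20 falls short of 29889/1480 but 20² = 400 reaches it, so n = 2.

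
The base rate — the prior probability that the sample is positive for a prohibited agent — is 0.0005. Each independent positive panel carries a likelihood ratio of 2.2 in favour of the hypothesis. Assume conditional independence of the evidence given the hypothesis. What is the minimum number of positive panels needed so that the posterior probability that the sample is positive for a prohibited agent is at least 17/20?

Prior odds: 0.0005 ÷ 0.9995 = 1/1999.
Likelihood ratio per positive panel = 2.2.
Target posterior odds = 0.85/0.15 = 17/3.
Require 2.2ⁿ ≥ 17/3 ÷ (1/1999) = 33983/3.
2.2¹¹ ≈5843.18 falls short of 33983/3 but 2.2¹² ≈12855 reaches it, so n = 12.

12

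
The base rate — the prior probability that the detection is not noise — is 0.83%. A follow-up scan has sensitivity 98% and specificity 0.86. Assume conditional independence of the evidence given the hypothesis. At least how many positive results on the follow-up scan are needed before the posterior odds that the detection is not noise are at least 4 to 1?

4

Prior odds: 0.0083 ÷ 0.9917 = 83/9917.
False-positive rate = 1 − 0.86 = 0.14; likelihood ratio of a positive = 0.98/0.14 = 7.
Target odds = 4.
Need (83/9917) × 7ⁿ ≥ 4, i.e. 7ⁿ ≥ 39668/83.
7³ = 343 falls short of 39668/83 but 7⁴ = 2401 reaches it, so n = 4.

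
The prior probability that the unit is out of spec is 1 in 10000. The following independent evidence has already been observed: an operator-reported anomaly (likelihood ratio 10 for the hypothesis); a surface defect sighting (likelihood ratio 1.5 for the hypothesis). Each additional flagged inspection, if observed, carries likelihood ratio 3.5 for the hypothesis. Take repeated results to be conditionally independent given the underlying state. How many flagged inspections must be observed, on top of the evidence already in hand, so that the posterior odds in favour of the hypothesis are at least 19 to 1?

Prior odds = 0.0001/0.9999 = 1/9999.
Combined Bayes factor of the evidence already in hand = 10 × 1.5 = 15.
Odds after that evidence = (1/9999) × 15 = 5/3333.
Target odds = 19.
Need 3.5ⁿ ≥ 19 ÷ (5/3333) = 12665.4.
3.5⁷ = 823543/128 falls short of 12665.4 but 3.5⁸ = 5764801/256 reaches it, so n = 8.

8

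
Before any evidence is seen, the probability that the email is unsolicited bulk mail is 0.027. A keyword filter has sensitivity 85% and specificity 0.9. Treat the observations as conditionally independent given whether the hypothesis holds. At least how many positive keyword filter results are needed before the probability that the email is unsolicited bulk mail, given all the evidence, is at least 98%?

4

Prior odds = 0.027/0.973 = 27/973.
False-positive rate = 1 − 0.9 = 0.1; likelihood ratio of a positive = 0.85/0.1 = 8.5.
Target odds: 0.98 ÷ 0.02 = 49.
Need (27/973) × 8.5ⁿ ≥ 49, i.e. 8.5ⁿ ≥ 47677/27.
8.5³ = 614.125 falls short of 47677/27 but 8.5⁴ = 5220.0625 reaches it, so n = 4.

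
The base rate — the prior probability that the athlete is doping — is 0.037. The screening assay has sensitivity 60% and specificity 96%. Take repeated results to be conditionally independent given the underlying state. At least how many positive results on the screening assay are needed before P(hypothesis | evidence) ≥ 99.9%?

Prior odds: 0.037 ÷ 0.963 = 37/963.
False-positive rate = 1 − 0.96 = 0.04; likelihood ratio of a positive = 0.6/0.04 = 15.
Target odds: 0.999 ÷ 0.001 = 999.
Need (37/963) × 15ⁿ ≥ 999, i.e. 15ⁿ ≥ 26001.
15³ = 3375 falls short of 26001 but 15⁴ = 50625 reaches it, so n = 4.

4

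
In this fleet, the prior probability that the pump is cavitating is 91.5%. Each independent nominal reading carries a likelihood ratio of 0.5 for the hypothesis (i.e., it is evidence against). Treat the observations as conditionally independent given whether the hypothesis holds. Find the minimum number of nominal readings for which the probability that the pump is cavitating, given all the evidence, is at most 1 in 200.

Prior odds = 0.915/0.085 = 183/17.
Likelihood ratio per nominal reading = 0.5.
Target odds: 0.005 ÷ 0.995 = 1/199.
Require 0.5ⁿ ≤ 1/199 ÷ (183/17) = 17/36417.
0.5¹¹ = 1/2048 is still above 17/36417 but 0.5¹² = 1/4096 is at or below it, so n = 12.

12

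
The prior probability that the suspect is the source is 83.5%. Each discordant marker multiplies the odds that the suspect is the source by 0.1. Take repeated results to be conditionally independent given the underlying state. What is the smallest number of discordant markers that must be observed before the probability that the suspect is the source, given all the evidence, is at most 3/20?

Prior odds = 0.835/0.165 = 167/33.
Likelihood ratio per discordant marker = 0.1.
Target odds: 0.15 ÷ 0.85 = 3/17.
Need (167/33) × 0.1ⁿ ≤ 3/17, i.e. 0.1ⁿ ≤ 99/2839.
0.1¹ = 0.1 is still above 99/2839 but 0.1² = 0.01 is at or below it, so n = 2.

2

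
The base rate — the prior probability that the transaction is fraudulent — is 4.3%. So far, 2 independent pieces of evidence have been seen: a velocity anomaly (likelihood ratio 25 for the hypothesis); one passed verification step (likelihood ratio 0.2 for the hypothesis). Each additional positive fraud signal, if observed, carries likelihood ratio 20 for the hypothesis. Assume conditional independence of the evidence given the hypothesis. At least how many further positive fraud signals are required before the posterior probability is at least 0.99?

3

Prior odds = 0.043/0.957 = 43/957.
Combined Bayes factor of the evidence already in hand = 25 × 0.2 = 5.
Odds after that evidence = (43/957) × 5 = 215/957.
Target odds = 0.99/0.01 = 99.
Need 20ⁿ ≥ 99 ÷ (215/957) = 94743/215.
20² = 400 falls short of 94743/215 but 20³ = 8000 reaches it, so n = 3.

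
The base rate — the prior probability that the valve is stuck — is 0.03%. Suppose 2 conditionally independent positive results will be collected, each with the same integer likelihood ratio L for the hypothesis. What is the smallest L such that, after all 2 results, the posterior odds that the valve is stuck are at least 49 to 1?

Prior odds = 0.0003/0.9997 = 3/9997.
Target odds = 49.
Need L² ≥ 49 ÷ (3/9997) = 489853/3.
404² = 163216 < 489853/3 ≤ 164025 = 405², so L = 405.

405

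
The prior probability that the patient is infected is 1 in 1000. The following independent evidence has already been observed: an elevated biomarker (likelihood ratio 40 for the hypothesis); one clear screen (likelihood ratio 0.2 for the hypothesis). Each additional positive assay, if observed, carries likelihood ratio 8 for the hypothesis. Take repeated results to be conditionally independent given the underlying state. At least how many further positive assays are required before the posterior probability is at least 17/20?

Prior odds = 0.001/0.999 = 1/999.
Combined Bayes factor of the evidence already in hand = 40 × 0.2 = 8.
Odds after that evidence = (1/999) × 8 = 8/999.
Target odds = 0.85/0.15 = 17/3.
Need 8ⁿ ≥ 17/3 ÷ (8/999) = 707.625.
8³ = 512 falls short of 707.625 but 8⁴ = 4096 reaches it, so n = 4.

4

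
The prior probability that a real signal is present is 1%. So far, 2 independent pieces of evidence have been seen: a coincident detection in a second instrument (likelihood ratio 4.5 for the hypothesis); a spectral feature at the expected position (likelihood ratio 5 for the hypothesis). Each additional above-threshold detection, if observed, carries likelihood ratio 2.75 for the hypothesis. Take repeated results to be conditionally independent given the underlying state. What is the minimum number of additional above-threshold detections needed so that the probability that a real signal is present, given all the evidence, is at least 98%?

Prior odds = 0.01/0.99 = 1/99.
Combined Bayes factor of the evidence already in hand = 4.5 × 5 = 22.5.
Odds after that evidence = (1/99) × 22.5 = 5/22.
Target odds = 0.98/0.02 = 49.
Need 2.75ⁿ ≥ 49 ÷ (5/22) = 215.6.
2.75⁵ = 161051/1024 falls short of 215.6 but 2.75⁶ = 1771561/4096 reaches it, so n = 6.

6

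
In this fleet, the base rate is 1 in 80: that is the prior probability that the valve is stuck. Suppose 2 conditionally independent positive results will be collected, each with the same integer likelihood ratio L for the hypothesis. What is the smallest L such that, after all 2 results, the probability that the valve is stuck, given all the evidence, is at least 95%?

Prior odds = 0.0125/0.9875 = 1/79.
Target odds = 0.95/0.05 = 19.
Need L² ≥ 19 ÷ (1/79) = 1501.
38² = 1444 < 1501 ≤ 1521 = 39², so L = 39.

39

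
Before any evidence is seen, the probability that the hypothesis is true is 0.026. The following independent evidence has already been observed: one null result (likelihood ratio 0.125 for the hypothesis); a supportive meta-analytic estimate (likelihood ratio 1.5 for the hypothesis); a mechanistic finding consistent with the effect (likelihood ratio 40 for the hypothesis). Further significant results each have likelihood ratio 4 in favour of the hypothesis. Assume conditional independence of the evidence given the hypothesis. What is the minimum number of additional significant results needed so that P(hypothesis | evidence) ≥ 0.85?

3

Prior odds = 0.026/0.974 = 13/487.
Combined Bayes factor of the evidence already in hand = 0.125 × 1.5 × 40 = 7.5.
Odds after that evidence = (13/487) × 7.5 = 195/974.
Target odds = 0.85/0.15 = 17/3.
Need 4ⁿ ≥ 17/3 ÷ (195/974) = 16558/585.
4² = 16 falls short of 16558/585 but 4³ = 64 reaches it, so n = 3.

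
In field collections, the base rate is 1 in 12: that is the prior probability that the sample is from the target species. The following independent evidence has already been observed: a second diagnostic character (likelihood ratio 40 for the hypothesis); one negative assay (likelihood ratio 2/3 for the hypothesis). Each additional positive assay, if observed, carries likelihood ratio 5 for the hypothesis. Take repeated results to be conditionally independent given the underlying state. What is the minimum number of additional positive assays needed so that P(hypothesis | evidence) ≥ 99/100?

Prior odds = (1/12)/(11/12) = 1/11.
Combined Bayes factor of the evidence already in hand = 40 × (2/3) = 80/3.
Odds after that evidence = (1/11) × 80/3 = 80/33.
Target odds = 0.99/0.01 = 99.
Need 5ⁿ ≥ 99 ÷ (80/33) = 40.8375.
5² = 25 falls short of 40.8375 but 5³ = 125 reaches it, so n = 3.

3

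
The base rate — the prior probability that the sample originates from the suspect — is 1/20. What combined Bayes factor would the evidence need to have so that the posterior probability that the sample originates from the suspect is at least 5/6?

95

Prior odds = 0.05/0.95 = 1/19.
Target odds = (5/6)/(1/6) = 5.
Required Bayes factor = 5 ÷ (1/19) = 95.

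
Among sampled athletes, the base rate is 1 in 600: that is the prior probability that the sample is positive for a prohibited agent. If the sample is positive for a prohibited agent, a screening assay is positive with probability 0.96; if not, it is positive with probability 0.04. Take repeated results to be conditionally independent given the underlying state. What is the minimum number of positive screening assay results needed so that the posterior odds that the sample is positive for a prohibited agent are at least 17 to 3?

Prior odds: (1/600) ÷ (599/600) = 1/599.
Likelihood ratio of a positive = 0.96/0.04 = 24.
Target odds = 17/3.
Require 24ⁿ ≥ 17/3 ÷ (1/599) = 10183/3.
24² = 576 falls short of 10183/3 but 24³ = 13824 reaches it, so n = 3.

3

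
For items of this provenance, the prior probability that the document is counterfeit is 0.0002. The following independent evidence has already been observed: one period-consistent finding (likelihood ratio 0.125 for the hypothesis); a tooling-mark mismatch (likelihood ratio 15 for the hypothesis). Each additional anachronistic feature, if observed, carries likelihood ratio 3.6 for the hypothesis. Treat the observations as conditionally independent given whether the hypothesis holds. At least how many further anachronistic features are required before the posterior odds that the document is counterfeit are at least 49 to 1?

Prior odds = 0.0002/0.9998 = 1/4999.
Combined Bayes factor of the evidence already in hand = 0.125 × 15 = 1.875.
Odds after that evidence = (1/4999) × 1.875 = 15/39992.
Target odds = 49.
Need 3.6ⁿ ≥ 49 ÷ (15/39992) = 1959608/15.
3.6⁹ ≈101560 falls short of 1959608/15 but 3.6¹⁰ ≈365616 reaches it, so n = 10.

10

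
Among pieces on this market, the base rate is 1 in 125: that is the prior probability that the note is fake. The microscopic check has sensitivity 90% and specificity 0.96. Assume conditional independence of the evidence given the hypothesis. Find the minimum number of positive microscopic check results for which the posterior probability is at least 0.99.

Prior odds: 0.008 ÷ 0.992 = 1/124.
False-positive rate = 1 − 0.96 = 0.04; likelihood ratio of a positive = 0.9/0.04 = 22.5.
Target odds: 0.99 ÷ 0.01 = 99.
Need (1/124) × 22.5ⁿ ≥ 99, i.e. 22.5ⁿ ≥ 12276.
22.5³ = 11390.625 falls short of 12276 but 22.5⁴ = 256289.0625 reaches it, so n = 4.

4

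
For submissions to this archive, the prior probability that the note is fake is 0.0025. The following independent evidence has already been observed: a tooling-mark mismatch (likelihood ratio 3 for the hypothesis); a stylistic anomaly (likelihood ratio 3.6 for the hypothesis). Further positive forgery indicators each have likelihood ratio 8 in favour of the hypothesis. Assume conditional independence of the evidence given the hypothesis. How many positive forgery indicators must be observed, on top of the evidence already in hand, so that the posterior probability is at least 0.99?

Prior odds = 0.0025/0.9975 = 1/399.
Combined Bayes factor of the evidence already in hand = 3 × 3.6 = 10.8.
Odds after that evidence = (1/399) × 10.8 = 18/665.
Target odds = 0.99/0.01 = 99.
Need 8ⁿ ≥ 99 ÷ (18/665) = 3657.5.
8³ = 512 falls short of 3657.5 but 8⁴ = 4096 reaches it, so n = 4.

4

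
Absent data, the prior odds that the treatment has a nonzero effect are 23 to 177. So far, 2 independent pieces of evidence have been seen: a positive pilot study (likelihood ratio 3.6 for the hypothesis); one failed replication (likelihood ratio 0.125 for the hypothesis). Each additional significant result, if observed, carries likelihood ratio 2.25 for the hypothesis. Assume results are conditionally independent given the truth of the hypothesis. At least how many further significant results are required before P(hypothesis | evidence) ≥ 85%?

6

Prior odds = 23/177.
Combined Bayes factor of the evidence already in hand = 3.6 × 0.125 = 0.45.
Odds after that evidence = (23/177) × 0.45 = 69/1180.
Target odds = 0.85/0.15 = 17/3.
Need 2.25ⁿ ≥ 17/3 ÷ (69/1180) = 20060/207.
2.25⁵ = 59049/1024 falls short of 20060/207 but 2.25⁶ = 531441/4096 reaches it, so n = 6.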